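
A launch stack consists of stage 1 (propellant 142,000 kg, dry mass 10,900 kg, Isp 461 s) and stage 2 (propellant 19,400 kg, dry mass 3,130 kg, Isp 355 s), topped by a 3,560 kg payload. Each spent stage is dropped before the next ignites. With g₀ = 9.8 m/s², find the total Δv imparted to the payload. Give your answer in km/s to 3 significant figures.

Ignition mass of stage 1 = 142,000+10,900 + 19,400+3,130 + 3,560 = 178,990 kg.
Stage 1: m₀ = 178,990 kg, m_f = 178,990 − 142,000 = 36,990 kg; Δv = 461×9.8×ln(4.839) = 4517.8×1.5767 ≈ 7123 m/s.
Stage 2: m₀ = 26,090 kg, m_f = 26,090 − 19,400 = 6,690 kg; Δv = 355×9.8×ln(3.9) = 3479.0×1.3609 ≈ 4735 m/s.
Total Δv = 7123 + 4735 = 11858 m/s.

Δv ≈ 11.9 km/s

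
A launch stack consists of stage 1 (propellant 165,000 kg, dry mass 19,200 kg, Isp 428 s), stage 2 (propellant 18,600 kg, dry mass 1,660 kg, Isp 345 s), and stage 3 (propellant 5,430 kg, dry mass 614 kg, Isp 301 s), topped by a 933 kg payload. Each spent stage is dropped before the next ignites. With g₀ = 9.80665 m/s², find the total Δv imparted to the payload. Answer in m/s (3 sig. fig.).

Ignition mass of stage 1 = 165,000+19,200 + 18,600+1,660 + 5,430+614 + 933 = 211,437 kg.
Stage 1: m₀ = 211,437 kg, m_f = 211,437 − 165,000 = 46,437 kg; Δv = 428×9.80665×ln(4.553) = 4197.2×1.5158 ≈ 6362 m/s.
Stage 2: m₀ = 27,237 kg, m_f = 27,237 − 18,600 = 8,637 kg; Δv = 345×9.80665×ln(3.154) = 3383.3×1.1485 ≈ 3886 m/s.
Stage 3: m₀ = 6,977 kg, m_f = 6,977 − 5,430 = 1,547 kg; Δv = 301×9.80665×ln(4.51) = 2951.8×1.5063 ≈ 4446 m/s.
Total Δv = 6362 + 3886 + 4446 = 14694 m/s.

Δv ≈ 14700 m/s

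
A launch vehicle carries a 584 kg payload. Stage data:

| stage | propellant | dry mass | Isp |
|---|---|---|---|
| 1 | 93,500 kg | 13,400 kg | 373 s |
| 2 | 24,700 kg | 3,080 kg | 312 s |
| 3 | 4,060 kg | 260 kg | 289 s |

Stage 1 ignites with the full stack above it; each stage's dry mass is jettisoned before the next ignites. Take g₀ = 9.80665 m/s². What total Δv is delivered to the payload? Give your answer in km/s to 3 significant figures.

Ignition mass of stage 1 = 93,500+13,400 + 24,700+3,080 + 4,060+260 + 584 = 139,584 kg.
Stage 1: m₀ = 139,584 kg, m_f = 139,584 − 93,500 = 46,084 kg; Δv = 373×9.80665×ln(3.029) = 3657.9×1.1082 ≈ 4054 m/s.
Stage 2: m₀ = 32,684 kg, m_f = 32,684 − 24,700 = 7,984 kg; Δv = 312×9.80665×ln(4.094) = 3059.7×1.4094 ≈ 4312 m/s.
Stage 3: m₀ = 4,904 kg, m_f = 4,904 − 4,060 = 844 kg; Δv = 289×9.80665×ln(5.81) = 2834.1×1.7597 ≈ 4987 m/s.
Total Δv = 4054 + 4312 + 4987 = 13353 m/s.

Δv ≈ 13.4 km/s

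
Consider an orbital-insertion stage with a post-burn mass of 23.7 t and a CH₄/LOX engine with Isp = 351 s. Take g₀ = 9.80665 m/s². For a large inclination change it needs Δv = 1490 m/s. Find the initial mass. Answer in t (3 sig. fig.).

v_e = Isp · g₀ = 351 × 9.80665 = 3442.1 m/s.
m₀/m_f = exp(Δv / v_e) = exp(1490 / 3442.1) = exp(0.4329) = 1.5417.
m₀ = m_f × 1.5417 = 23.7 × 1.5417 = 36.5383 t.

initial mass ≈ 36.5 t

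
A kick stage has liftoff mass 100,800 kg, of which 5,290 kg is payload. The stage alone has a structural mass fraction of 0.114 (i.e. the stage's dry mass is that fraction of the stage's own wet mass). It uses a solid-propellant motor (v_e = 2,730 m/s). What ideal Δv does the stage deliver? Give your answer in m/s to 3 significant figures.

Stage wet mass = m₀ − payload = 100,800 − 5,290 = 95,510 kg.
Stage dry mass = ε × stage wet mass = 0.114 × 95,510 = 10,888.1 kg.
Burnout mass m_f = stage dry + payload = 10,888.1 + 5,290 = 16,178.1 kg.
Δv = v_e · ln(100,800/16,178.1) = 2730.0 × ln(6.231) = 2730.0 × 1.8295 ≈ 4994 m/s.

Δv ≈ 4990 m/s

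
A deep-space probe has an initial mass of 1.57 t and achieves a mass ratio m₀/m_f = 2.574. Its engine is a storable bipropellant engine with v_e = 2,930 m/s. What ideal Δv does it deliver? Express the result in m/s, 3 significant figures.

Δv ≈ 2770 m/s

Rocket equation: Δv = v_e · ln(2.574) = 2930.0 × 0.9455 ≈ 2770.2 m/s.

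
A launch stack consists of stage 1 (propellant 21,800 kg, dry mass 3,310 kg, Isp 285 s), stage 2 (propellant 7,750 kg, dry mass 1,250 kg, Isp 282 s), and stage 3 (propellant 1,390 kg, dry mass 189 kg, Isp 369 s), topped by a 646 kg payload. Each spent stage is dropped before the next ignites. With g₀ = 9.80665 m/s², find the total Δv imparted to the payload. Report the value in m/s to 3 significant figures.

Δv ≈ 9350 m/s

Ignition mass of stage 1 = 21,800+3,310 + 7,750+1,250 + 1,390+189 + 646 = 36,335 kg.
Stage 1: m₀ = 36,335 kg, m_f = 36,335 − 21,800 = 14,535 kg; Δv = 285×9.80665×ln(2.5) = 2794.9×0.9162 ≈ 2561 m/s.
Stage 2: m₀ = 11,225 kg, m_f = 11,225 − 7,750 = 3,475 kg; Δv = 282×9.80665×ln(3.23) = 2765.5×1.1725 ≈ 3243 m/s.
Stage 3: m₀ = 2,225 kg, m_f = 2,225 − 1,390 = 835 kg; Δv = 369×9.80665×ln(2.665) = 3618.7×0.9801 ≈ 3547 m/s.
Total Δv = 2561 + 3243 + 3547 = 9351 m/s.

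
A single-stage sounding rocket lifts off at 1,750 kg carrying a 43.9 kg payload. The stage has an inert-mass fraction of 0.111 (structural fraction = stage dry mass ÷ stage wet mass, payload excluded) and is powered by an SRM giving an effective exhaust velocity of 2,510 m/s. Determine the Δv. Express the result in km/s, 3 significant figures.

Stage wet mass = m₀ − payload = 1,750 − 43.9 = 1,706.1 kg.
Stage dry mass = ε × stage wet mass = 0.111 × 1,706.1 = 189.377 kg.
Burnout mass m_f = stage dry + payload = 189.377 + 43.9 = 233.277 kg.
Δv = v_e · ln(1,750/233.277) = 2510.0 × ln(7.502) = 2510.0 × 2.0151 ≈ 5058 m/s.

Δv ≈ 5.06 km/s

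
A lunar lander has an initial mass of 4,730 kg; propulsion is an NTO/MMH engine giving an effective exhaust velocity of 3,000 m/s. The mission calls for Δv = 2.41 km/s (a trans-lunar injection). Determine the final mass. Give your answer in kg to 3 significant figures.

final mass ≈ 2120 kg

Using Δv = v_e ln(m₀/m_f): m₀/m_f = exp(Δv / v_e) = exp(2410 / 3000.0) = exp(0.8033) = 2.2330.
m_f = m₀ / 2.2330 = 4,730 / 2.2330 = 2,118.23 kg.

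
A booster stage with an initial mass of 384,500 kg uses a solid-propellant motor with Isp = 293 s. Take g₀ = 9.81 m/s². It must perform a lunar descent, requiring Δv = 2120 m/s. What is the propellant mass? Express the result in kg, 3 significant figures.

propellant mass ≈ 201000 kg

v_e = Isp · g₀ = 293 × 9.81 = 2874.3 m/s.
Using Δv = v_e ln(m₀/m_f): m₀/m_f = exp(Δv / v_e) = exp(2120 / 2874.3) = exp(0.7376) = 2.0908.
m_f = 384,500 / 2.0908 = 183,901 kg, so propellant = m₀ − m_f = 384,500 − 183,901 = 200,599 kg.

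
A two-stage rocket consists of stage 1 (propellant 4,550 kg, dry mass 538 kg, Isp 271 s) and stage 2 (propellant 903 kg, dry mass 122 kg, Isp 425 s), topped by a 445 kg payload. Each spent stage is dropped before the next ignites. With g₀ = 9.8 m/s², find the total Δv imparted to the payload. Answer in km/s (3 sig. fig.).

Δv ≈ 7.11 km/s

Ignition mass of stage 1 = 4,550+538 + 903+122 + 445 = 6,558 kg.
Stage 1: m₀ = 6,558 kg, m_f = 6,558 − 4,550 = 2,008 kg; Δv = 271×9.8×ln(3.266) = 2655.8×1.1835 ≈ 3143 m/s.
Stage 2: m₀ = 1,470 kg, m_f = 1,470 − 903 = 567 kg; Δv = 425×9.8×ln(2.593) = 4165.0×0.9527 ≈ 3968 m/s.
Total Δv = 3143 + 3968 = 7111 m/s.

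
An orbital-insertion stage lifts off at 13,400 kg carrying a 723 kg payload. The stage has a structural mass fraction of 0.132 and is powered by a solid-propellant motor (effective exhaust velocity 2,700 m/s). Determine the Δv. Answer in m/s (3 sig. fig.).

Stage wet mass = m₀ − payload = 13,400 − 723 = 12,677 kg.
Stage dry mass = ε × stage wet mass = 0.132 × 12,677 = 1,673.36 kg.
Burnout mass m_f = stage dry + payload = 1,673.36 + 723 = 2,396.36 kg.
Δv = v_e · ln(13,400/2,396.36) = 2700.0 × ln(5.592) = 2700.0 × 1.7213 ≈ 4648 m/s.

Δv ≈ 4650 m/s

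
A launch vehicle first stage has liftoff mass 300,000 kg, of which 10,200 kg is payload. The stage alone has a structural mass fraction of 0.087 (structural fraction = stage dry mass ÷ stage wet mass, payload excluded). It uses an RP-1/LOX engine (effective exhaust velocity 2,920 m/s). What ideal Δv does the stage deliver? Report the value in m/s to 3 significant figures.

Stage wet mass = m₀ − payload = 300,000 − 10,200 = 289,800 kg.
Stage dry mass = ε × stage wet mass = 0.087 × 289,800 = 25,212.6 kg.
Burnout mass m_f = stage dry + payload = 25,212.6 + 10,200 = 35,412.6 kg.
Δv = v_e · ln(300,000/35,412.6) = 2920.0 × ln(8.472) = 2920.0 × 2.1367 ≈ 6239 m/s.

Δv ≈ 6240 m/s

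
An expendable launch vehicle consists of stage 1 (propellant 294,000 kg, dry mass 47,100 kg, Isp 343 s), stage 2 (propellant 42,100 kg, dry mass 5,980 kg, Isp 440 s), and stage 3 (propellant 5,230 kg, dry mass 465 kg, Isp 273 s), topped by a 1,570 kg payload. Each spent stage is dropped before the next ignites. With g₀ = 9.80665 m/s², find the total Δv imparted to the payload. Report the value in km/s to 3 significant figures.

Ignition mass of stage 1 = 294,000+47,100 + 42,100+5,980 + 5,230+465 + 1,570 = 396,445 kg.
Stage 1: m₀ = 396,445 kg, m_f = 396,445 − 294,000 = 102,445 kg; Δv = 343×9.80665×ln(3.87) = 3363.7×1.3532 ≈ 4552 m/s.
Stage 2: m₀ = 55,345 kg, m_f = 55,345 − 42,100 = 13,245 kg; Δv = 440×9.80665×ln(4.179) = 4314.9×1.4300 ≈ 6170 m/s.
Stage 3: m₀ = 7,265 kg, m_f = 7,265 − 5,230 = 2,035 kg; Δv = 273×9.80665×ln(3.57) = 2677.2×1.2726 ≈ 3407 m/s.
Total Δv = 4552 + 6170 + 3407 = 14129 m/s.

Δv ≈ 14.1 km/s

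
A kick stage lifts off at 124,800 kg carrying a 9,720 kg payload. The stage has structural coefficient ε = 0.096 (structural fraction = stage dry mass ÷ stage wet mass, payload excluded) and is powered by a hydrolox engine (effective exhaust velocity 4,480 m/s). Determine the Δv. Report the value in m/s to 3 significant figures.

Δv ≈ 8030 m/s

Stage wet mass = m₀ − payload = 124,800 − 9,720 = 115,080 kg.
Stage dry mass = ε × stage wet mass = 0.096 × 115,080 = 11,047.7 kg.
Burnout mass m_f = stage dry + payload = 11,047.7 + 9,720 = 20,767.7 kg.
Rocket equation: Δv = v_e · ln(124,800/20,767.7) = 4480.0 × ln(6.009) = 4480.0 × 1.7933 ≈ 8034 m/s.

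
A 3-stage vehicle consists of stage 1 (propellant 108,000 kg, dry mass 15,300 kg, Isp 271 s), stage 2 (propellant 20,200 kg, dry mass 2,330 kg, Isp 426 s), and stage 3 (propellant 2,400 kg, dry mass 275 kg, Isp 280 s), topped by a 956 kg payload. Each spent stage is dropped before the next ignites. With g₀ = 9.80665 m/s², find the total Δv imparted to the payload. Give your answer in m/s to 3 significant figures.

Ignition mass of stage 1 = 108,000+15,300 + 20,200+2,330 + 2,400+275 + 956 = 149,461 kg.
Stage 1: m₀ = 149,461 kg, m_f = 149,461 − 108,000 = 41,461 kg; Δv = 271×9.80665×ln(3.605) = 2657.6×1.2823 ≈ 3408 m/s.
Stage 2: m₀ = 26,161 kg, m_f = 26,161 − 20,200 = 5,961 kg; Δv = 426×9.80665×ln(4.389) = 4177.6×1.4790 ≈ 6179 m/s.
Stage 3: m₀ = 3,631 kg, m_f = 3,631 − 2,400 = 1,231 kg; Δv = 280×9.80665×ln(2.95) = 2745.9×1.0817 ≈ 2970 m/s.
Total Δv = 3408 + 6179 + 2970 = 12557 m/s.

Δv ≈ 12600 m/s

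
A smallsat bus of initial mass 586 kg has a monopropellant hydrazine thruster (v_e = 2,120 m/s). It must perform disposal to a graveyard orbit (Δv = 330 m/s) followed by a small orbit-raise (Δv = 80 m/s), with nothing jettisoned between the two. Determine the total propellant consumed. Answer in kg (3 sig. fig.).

total propellant consumed ≈ 103 kg

After the first burn: m = 586 × exp(−330/2120.0) = 586 × 0.85585 = 501.528 kg.
After the second burn: m = 501.528 × exp(−80/2120.0) = 501.528 × 0.96297 = 482.956 kg.
Total propellant = m₀ − m_final = 586 − 482.956 = 103.044 kg.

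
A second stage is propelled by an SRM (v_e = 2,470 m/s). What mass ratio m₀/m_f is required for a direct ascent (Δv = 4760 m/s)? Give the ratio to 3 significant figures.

m₀/m_f = exp(Δv / v_e) = exp(4760 / 2470.0) = exp(1.9271) = 6.8697.

mass ratio ≈ 6.87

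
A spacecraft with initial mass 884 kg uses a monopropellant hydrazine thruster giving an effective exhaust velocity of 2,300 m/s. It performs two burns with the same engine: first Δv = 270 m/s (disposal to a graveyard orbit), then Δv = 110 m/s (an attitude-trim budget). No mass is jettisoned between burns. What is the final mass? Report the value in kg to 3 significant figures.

After the first burn: m = 884 × exp(−270/2300.0) = 884 × 0.88924 = 786.088 kg.
After the second burn: m = 786.088 × exp(−110/2300.0) = 786.088 × 0.95330 = 749.378 kg.

final mass ≈ 749 kg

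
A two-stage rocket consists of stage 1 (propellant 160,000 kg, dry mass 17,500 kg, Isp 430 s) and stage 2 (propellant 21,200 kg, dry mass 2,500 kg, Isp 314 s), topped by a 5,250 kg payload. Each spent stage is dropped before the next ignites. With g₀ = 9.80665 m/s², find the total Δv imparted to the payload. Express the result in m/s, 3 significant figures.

Δv ≈ 10300 m/s

Ignition mass of stage 1 = 160,000+17,500 + 21,200+2,500 + 5,250 = 206,450 kg.
Stage 1: m₀ = 206,450 kg, m_f = 206,450 − 160,000 = 46,450 kg; Δv = 430×9.80665×ln(4.445) = 4216.9×1.4917 ≈ 6290 m/s.
Stage 2: m₀ = 28,950 kg, m_f = 28,950 − 21,200 = 7,750 kg; Δv = 314×9.80665×ln(3.735) = 3079.3×1.3179 ≈ 4058 m/s.
Total Δv = 6290 + 4058 = 10348 m/s.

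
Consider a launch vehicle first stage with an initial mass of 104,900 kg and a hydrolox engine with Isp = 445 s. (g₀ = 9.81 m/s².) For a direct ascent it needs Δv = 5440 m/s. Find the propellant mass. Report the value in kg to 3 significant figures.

v_e = Isp · g₀ = 445 × 9.81 = 4365.4 m/s.
Rocket equation: m₀/m_f = exp(Δv / v_e) = exp(5440 / 4365.4) = exp(1.2461) = 3.4769.
m_f = 104,900 / 3.4769 = 30,170.6 kg, so propellant = m₀ − m_f = 104,900 − 30,170.6 = 74,729.4 kg.

propellant mass ≈ 74700 kg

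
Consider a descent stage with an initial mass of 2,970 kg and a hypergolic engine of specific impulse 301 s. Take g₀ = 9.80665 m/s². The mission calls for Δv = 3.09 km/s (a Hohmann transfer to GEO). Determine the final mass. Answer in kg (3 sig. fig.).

final mass ≈ 1040 kg

v_e = Isp · g₀ = 301 × 9.80665 = 2951.8 m/s.
Using Δv = v_e ln(m₀/m_f): m₀/m_f = exp(Δv / v_e) = exp(3090 / 2951.8) = exp(1.0468) = 2.8486.
m_f = m₀ / 2.8486 = 2,970 / 2.8486 = 1,042.62 kg.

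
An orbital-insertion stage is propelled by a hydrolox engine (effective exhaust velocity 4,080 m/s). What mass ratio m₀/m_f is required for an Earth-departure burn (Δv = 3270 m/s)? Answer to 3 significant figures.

Using Δv = v_e ln(m₀/m_f): m₀/m_f = exp(Δv / v_e) = exp(3270 / 4080.0) = exp(0.8015) = 2.2288.

mass ratio ≈ 2.23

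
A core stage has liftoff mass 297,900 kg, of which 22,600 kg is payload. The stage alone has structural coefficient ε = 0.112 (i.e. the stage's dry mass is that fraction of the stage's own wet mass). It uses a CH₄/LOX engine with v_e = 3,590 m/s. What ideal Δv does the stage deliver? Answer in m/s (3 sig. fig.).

Δv ≈ 6170 m/s

Stage wet mass = m₀ − payload = 297,900 − 22,600 = 275,300 kg.
Stage dry mass = ε × stage wet mass = 0.112 × 275,300 = 30,833.6 kg.
Burnout mass m_f = stage dry + payload = 30,833.6 + 22,600 = 53,433.6 kg.
Rocket equation: Δv = v_e · ln(297,900/53,433.6) = 3590.0 × ln(5.575) = 3590.0 × 1.7183 ≈ 6169 m/s.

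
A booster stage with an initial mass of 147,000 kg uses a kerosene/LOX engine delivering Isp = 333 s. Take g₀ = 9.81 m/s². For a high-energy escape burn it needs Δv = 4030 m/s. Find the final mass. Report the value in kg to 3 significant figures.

final mass ≈ 42800 kg

v_e = Isp · g₀ = 333 × 9.81 = 3266.7 m/s.
By the Tsiolkovsky rocket equation, m₀/m_f = exp(Δv / v_e) = exp(4030 / 3266.7) = exp(1.2336) = 3.4337.
m_f = m₀ / 3.4337 = 147,000 / 3.4337 = 42,811 kg.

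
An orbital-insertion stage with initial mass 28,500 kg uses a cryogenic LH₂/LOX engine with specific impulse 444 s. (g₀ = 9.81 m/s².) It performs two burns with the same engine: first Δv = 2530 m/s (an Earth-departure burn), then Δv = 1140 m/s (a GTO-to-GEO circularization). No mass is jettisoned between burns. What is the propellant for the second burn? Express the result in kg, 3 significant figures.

v_e = Isp · g₀ = 444 × 9.81 = 4355.6 m/s.
After the first burn: m = 28500 × exp(−2530/4355.6) = 28500 × 0.55942 = 15,943.5 kg.
After the second burn: m = 15,943.5 × exp(−1140/4355.6) = 15,943.5 × 0.76972 = 12,272 kg.
Second-burn propellant = 15,943.5 − 12,272 = 3,671.5 kg.

propellant for the second burn ≈ 3670 kg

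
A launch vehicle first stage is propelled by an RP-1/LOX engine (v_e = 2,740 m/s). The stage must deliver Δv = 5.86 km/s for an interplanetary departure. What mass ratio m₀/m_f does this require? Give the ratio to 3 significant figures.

m₀/m_f = exp(Δv / v_e) = exp(5860 / 2740.0) = exp(2.1387) = 8.4883.

mass ratio ≈ 8.49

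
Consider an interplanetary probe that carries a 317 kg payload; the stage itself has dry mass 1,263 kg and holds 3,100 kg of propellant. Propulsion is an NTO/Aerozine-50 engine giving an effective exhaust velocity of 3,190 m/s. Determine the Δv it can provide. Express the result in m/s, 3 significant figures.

Δv ≈ 3460 m/s

m₀ = payload + dry + propellant = 317 + 1,263 + 3,100 = 4,680 kg.
m_f = payload + dry = 317 + 1,263 = 1,580 kg.
Using Δv = v_e ln(m₀/m_f): Δv = v_e · ln(m₀/m_f) = 3190.0 × ln(2.962) = 3190.0 × 1.0859 ≈ 3463.9 m/s.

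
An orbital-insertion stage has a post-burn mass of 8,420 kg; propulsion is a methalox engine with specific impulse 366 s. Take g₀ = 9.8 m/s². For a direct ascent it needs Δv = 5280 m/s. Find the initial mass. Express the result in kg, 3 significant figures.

initial mass ≈ 36700 kg

v_e = Isp · g₀ = 366 × 9.8 = 3586.8 m/s.
m₀/m_f = exp(Δv / v_e) = exp(5280 / 3586.8) = exp(1.4721) = 4.3582.
m₀ = m_f × 4.3582 = 8,420 × 4.3582 = 36,696 kg.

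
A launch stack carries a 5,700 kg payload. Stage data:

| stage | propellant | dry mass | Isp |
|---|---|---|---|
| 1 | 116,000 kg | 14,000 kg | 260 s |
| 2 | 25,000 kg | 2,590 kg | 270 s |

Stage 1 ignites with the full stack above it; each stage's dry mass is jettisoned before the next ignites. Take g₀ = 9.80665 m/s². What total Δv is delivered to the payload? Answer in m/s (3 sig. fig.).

Δv ≈ 6840 m/s

Ignition mass of stage 1 = 116,000+14,000 + 25,000+2,590 + 5,700 = 163,290 kg.
Stage 1: m₀ = 163,290 kg, m_f = 163,290 − 116,000 = 47,290 kg; Δv = 260×9.80665×ln(3.453) = 2549.7×1.2392 ≈ 3160 m/s.
Stage 2: m₀ = 33,290 kg, m_f = 33,290 − 25,000 = 8,290 kg; Δv = 270×9.80665×ln(4.016) = 2647.8×1.3902 ≈ 3681 m/s.
Total Δv = 3160 + 3681 = 6841 m/s.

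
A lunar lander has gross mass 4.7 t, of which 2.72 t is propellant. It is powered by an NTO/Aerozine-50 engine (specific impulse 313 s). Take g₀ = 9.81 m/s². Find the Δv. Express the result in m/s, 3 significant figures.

Δv ≈ 2650 m/s

v_e = Isp · g₀ = 313 × 9.81 = 3070.5 m/s.
m_f = m₀ − m_prop = 4.7 − 2.72 = 1.98 t.
Δv = v_e · ln(m₀/m_f) = 3070.5 × ln(2.374) = 3070.5 × 0.8645 ≈ 2654.4 m/s.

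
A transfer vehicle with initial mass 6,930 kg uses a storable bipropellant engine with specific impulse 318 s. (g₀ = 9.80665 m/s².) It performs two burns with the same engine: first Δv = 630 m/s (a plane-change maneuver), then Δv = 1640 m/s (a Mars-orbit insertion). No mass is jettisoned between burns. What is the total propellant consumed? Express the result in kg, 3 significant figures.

total propellant consumed ≈ 3580 kg

v_e = Isp · g₀ = 318 × 9.80665 = 3118.5 m/s.
After the first burn: m = 6930 × exp(−630/3118.5) = 6930 × 0.81708 = 5,662.36 kg.
After the second burn: m = 5,662.36 × exp(−1640/3118.5) = 5,662.36 × 0.59103 = 3,346.62 kg.
Total propellant = m₀ − m_final = 6930 − 3,346.62 = 3,583.38 kg.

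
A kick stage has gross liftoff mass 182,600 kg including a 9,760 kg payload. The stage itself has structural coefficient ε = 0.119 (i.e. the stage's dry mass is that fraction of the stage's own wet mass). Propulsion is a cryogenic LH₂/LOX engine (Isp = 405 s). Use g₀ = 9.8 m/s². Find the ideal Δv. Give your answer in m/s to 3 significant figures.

Stage wet mass = m₀ − payload = 182,600 − 9,760 = 172,840 kg.
Stage dry mass = ε × stage wet mass = 0.119 × 172,840 = 20,568 kg.
Burnout mass m_f = stage dry + payload = 20,568 + 9,760 = 30,328 kg.
v_e = Isp · g₀ = 405 × 9.8 = 3969.0 m/s.
Rocket equation: Δv = v_e · ln(182,600/30,328) = 3969.0 × ln(6.021) = 3969.0 × 1.7952 ≈ 7125 m/s.

Δv ≈ 7130 m/s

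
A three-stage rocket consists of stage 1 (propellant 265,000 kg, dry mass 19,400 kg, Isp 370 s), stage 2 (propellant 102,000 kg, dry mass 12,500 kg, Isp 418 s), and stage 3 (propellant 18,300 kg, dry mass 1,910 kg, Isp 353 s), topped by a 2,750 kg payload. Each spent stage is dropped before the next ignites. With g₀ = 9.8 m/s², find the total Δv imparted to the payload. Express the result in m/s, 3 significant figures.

Δv ≈ 14700 m/s

Ignition mass of stage 1 = 265,000+19,400 + 102,000+12,500 + 18,300+1,910 + 2,750 = 421,860 kg.
Stage 1: m₀ = 421,860 kg, m_f = 421,860 − 265,000 = 156,860 kg; Δv = 370×9.8×ln(2.689) = 3626.0×0.9893 ≈ 3587 m/s.
Stage 2: m₀ = 137,460 kg, m_f = 137,460 − 102,000 = 35,460 kg; Δv = 418×9.8×ln(3.876) = 4096.4×1.3549 ≈ 5550 m/s.
Stage 3: m₀ = 22,960 kg, m_f = 22,960 − 18,300 = 4,660 kg; Δv = 353×9.8×ln(4.927) = 3459.4×1.5947 ≈ 5517 m/s.
Total Δv = 3587 + 5550 + 5517 = 14654 m/s.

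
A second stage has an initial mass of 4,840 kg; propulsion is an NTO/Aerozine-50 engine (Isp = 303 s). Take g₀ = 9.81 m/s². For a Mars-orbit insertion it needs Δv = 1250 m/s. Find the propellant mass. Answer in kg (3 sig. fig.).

v_e = Isp · g₀ = 303 × 9.81 = 2972.4 m/s.
From the ideal rocket equation, m₀/m_f = exp(Δv / v_e) = exp(1250 / 2972.4) = exp(0.4205) = 1.5228.
m_f = 4,840 / 1.5228 = 3,178.36 kg, so propellant = m₀ − m_f = 4,840 − 3,178.36 = 1,661.64 kg.

propellant mass ≈ 1660 kg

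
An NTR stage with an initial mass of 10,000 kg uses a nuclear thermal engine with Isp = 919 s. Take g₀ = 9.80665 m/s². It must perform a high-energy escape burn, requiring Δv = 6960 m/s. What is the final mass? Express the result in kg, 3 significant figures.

v_e = Isp · g₀ = 919 × 9.80665 = 9012.3 m/s.
m₀/m_f = exp(Δv / v_e) = exp(6960 / 9012.3) = exp(0.7723) = 2.1647.
m_f = m₀ / 2.1647 = 10,000 / 2.1647 = 4,619.58 kg.

final mass ≈ 4620 kg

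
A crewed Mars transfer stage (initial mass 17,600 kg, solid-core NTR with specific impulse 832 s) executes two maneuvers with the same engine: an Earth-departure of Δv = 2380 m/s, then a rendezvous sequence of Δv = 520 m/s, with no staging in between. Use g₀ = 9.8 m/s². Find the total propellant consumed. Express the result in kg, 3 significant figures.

total propellant consumed ≈ 5270 kg

v_e = Isp · g₀ = 832 × 9.8 = 8153.6 m/s.
After the first burn: m = 17600 × exp(−2380/8153.6) = 17600 × 0.74685 = 13,144.6 kg.
After the second burn: m = 13,144.6 × exp(−520/8153.6) = 13,144.6 × 0.93822 = 12,332.5 kg.
Total propellant = m₀ − m_final = 17600 − 12,332.5 = 5,267.5 kg.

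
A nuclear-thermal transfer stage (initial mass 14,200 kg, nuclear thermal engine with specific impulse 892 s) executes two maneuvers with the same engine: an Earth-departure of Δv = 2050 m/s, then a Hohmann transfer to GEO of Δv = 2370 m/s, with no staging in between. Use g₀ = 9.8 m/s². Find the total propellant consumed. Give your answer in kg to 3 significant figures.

v_e = Isp · g₀ = 892 × 9.8 = 8741.6 m/s.
After the first burn: m = 14200 × exp(−2050/8741.6) = 14200 × 0.79096 = 11,231.6 kg.
After the second burn: m = 11,231.6 × exp(−2370/8741.6) = 11,231.6 × 0.76253 = 8,564.43 kg.
Total propellant = m₀ − m_final = 14200 − 8,564.43 = 5,635.57 kg.

total propellant consumed ≈ 5640 kg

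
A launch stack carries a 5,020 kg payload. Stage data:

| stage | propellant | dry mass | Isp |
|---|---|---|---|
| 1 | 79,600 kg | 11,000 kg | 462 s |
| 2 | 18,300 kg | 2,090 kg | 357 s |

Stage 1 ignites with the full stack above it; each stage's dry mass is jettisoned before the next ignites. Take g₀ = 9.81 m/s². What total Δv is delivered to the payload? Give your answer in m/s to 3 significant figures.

Δv ≈ 9710 m/s

Ignition mass of stage 1 = 79,600+11,000 + 18,300+2,090 + 5,020 = 116,010 kg.
Stage 1: m₀ = 116,010 kg, m_f = 116,010 − 79,600 = 36,410 kg; Δv = 462×9.81×ln(3.186) = 4532.2×1.1588 ≈ 5252 m/s.
Stage 2: m₀ = 25,410 kg, m_f = 25,410 − 18,300 = 7,110 kg; Δv = 357×9.81×ln(3.574) = 3502.2×1.2736 ≈ 4461 m/s.
Total Δv = 5252 + 4461 = 9713 m/s.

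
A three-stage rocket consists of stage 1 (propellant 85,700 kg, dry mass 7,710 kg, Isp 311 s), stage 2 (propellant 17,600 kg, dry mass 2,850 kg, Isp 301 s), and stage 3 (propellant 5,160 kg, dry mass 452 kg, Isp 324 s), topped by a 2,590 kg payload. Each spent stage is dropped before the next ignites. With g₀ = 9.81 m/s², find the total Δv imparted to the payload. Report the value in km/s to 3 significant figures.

Δv ≈ 9.66 km/s

Ignition mass of stage 1 = 85,700+7,710 + 17,600+2,850 + 5,160+452 + 2,590 = 122,062 kg.
Stage 1: m₀ = 122,062 kg, m_f = 122,062 − 85,700 = 36,362 kg; Δv = 311×9.81×ln(3.357) = 3050.9×1.2110 ≈ 3695 m/s.
Stage 2: m₀ = 28,652 kg, m_f = 28,652 − 17,600 = 11,052 kg; Δv = 301×9.81×ln(2.592) = 2952.8×0.9526 ≈ 2813 m/s.
Stage 3: m₀ = 8,202 kg, m_f = 8,202 − 5,160 = 3,042 kg; Δv = 324×9.81×ln(2.696) = 3178.4×0.9919 ≈ 3153 m/s.
Total Δv = 3695 + 2813 + 3153 = 9661 m/s.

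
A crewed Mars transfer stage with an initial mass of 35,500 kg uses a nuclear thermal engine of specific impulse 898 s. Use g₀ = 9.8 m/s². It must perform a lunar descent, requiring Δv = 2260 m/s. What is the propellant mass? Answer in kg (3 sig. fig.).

propellant mass ≈ 8040 kg

v_e = Isp · g₀ = 898 × 9.8 = 8800.4 m/s.
m₀/m_f = exp(Δv / v_e) = exp(2260 / 8800.4) = exp(0.2568) = 1.2928.
m_f = 35,500 / 1.2928 = 27,459.8 kg, so propellant = m₀ − m_f = 35,500 − 27,459.8 = 8,040.2 kg.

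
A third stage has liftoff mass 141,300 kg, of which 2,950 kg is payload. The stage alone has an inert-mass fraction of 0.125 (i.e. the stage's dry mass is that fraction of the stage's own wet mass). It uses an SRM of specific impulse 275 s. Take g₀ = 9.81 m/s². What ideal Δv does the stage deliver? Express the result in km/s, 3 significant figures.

Δv ≈ 5.24 km/s

Stage wet mass = m₀ − payload = 141,300 − 2,950 = 138,350 kg.
Stage dry mass = ε × stage wet mass = 0.125 × 138,350 = 17,293.8 kg.
Burnout mass m_f = stage dry + payload = 17,293.8 + 2,950 = 20,243.8 kg.
v_e = Isp · g₀ = 275 × 9.81 = 2697.8 m/s.
Δv = v_e · ln(141,300/20,243.8) = 2697.8 × ln(6.98) = 2697.8 × 1.9430 ≈ 5242 m/s.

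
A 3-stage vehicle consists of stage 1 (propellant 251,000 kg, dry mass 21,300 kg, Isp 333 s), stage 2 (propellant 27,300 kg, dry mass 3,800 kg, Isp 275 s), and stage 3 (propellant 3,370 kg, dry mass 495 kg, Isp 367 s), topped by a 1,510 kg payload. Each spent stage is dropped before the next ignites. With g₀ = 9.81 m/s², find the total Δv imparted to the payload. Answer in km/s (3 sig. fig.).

Δv ≈ 12.7 km/s

Ignition mass of stage 1 = 251,000+21,300 + 27,300+3,800 + 3,370+495 + 1,510 = 308,775 kg.
Stage 1: m₀ = 308,775 kg, m_f = 308,775 − 251,000 = 57,775 kg; Δv = 333×9.81×ln(5.344) = 3266.7×1.6761 ≈ 5475 m/s.
Stage 2: m₀ = 36,475 kg, m_f = 36,475 − 27,300 = 9,175 kg; Δv = 275×9.81×ln(3.975) = 2697.8×1.3801 ≈ 3723 m/s.
Stage 3: m₀ = 5,375 kg, m_f = 5,375 − 3,370 = 2,005 kg; Δv = 367×9.81×ln(2.681) = 3600.3×0.9861 ≈ 3550 m/s.
Total Δv = 5475 + 3723 + 3550 = 12748 m/s.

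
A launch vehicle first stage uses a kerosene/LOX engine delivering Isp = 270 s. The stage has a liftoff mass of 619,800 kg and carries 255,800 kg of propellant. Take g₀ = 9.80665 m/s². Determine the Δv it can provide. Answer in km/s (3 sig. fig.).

Δv ≈ 1.41 km/s

v_e = Isp · g₀ = 270 × 9.80665 = 2647.8 m/s.
m_f = m₀ − m_prop = 619,800 − 255,800 = 364,000 kg.
By the Tsiolkovsky rocket equation, Δv = v_e · ln(m₀/m_f) = 2647.8 × ln(1.703) = 2647.8 × 0.5322 ≈ 1409.3 m/s.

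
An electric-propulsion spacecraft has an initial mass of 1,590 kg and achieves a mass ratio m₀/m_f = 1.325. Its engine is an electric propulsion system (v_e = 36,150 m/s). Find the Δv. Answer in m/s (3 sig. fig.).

Δv ≈ 10200 m/s

From the ideal rocket equation, Δv = v_e · ln(1.325) = 36150.0 × 0.2814 ≈ 10173.1 m/s.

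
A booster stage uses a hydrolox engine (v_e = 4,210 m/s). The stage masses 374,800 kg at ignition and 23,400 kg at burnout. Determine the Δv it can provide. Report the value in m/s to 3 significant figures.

Δv ≈ 11700 m/s

From the ideal rocket equation, Δv = v_e · ln(m₀/m_f) = 4210.0 × ln(16.02) = 4210.0 × 2.7737 ≈ 11677.1 m/s.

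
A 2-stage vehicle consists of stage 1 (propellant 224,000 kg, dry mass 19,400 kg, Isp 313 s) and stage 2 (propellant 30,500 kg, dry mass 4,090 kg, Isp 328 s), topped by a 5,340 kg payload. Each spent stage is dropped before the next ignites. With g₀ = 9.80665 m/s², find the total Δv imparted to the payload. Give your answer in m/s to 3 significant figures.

Ignition mass of stage 1 = 224,000+19,400 + 30,500+4,090 + 5,340 = 283,330 kg.
Stage 1: m₀ = 283,330 kg, m_f = 283,330 − 224,000 = 59,330 kg; Δv = 313×9.80665×ln(4.775) = 3069.5×1.5635 ≈ 4799 m/s.
Stage 2: m₀ = 39,930 kg, m_f = 39,930 − 30,500 = 9,430 kg; Δv = 328×9.80665×ln(4.234) = 3216.6×1.4432 ≈ 4642 m/s.
Total Δv = 4799 + 4642 = 9441 m/s.

Δv ≈ 9440 m/s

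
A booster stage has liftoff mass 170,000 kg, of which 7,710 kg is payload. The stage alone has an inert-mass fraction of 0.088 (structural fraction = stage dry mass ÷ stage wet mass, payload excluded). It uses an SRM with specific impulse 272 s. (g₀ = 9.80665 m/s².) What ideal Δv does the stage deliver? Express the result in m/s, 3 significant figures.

Stage wet mass = m₀ − payload = 170,000 − 7,710 = 162,290 kg.
Stage dry mass = ε × stage wet mass = 0.088 × 162,290 = 14,281.5 kg.
Burnout mass m_f = stage dry + payload = 14,281.5 + 7,710 = 21,991.5 kg.
v_e = Isp · g₀ = 272 × 9.80665 = 2667.4 m/s.
Δv = v_e · ln(170,000/21,991.5) = 2667.4 × ln(7.73) = 2667.4 × 2.0451 ≈ 5455 m/s.

Δv ≈ 5460 m/s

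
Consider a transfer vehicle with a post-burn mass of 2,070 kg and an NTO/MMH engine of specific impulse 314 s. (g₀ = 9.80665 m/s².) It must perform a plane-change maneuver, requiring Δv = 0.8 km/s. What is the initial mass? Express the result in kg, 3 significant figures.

initial mass ≈ 2680 kg

v_e = Isp · g₀ = 314 × 9.80665 = 3079.3 m/s.
m₀/m_f = exp(Δv / v_e) = exp(800 / 3079.3) = exp(0.2598) = 1.2967.
m₀ = m_f × 1.2967 = 2,070 × 1.2967 = 2,684.17 kg.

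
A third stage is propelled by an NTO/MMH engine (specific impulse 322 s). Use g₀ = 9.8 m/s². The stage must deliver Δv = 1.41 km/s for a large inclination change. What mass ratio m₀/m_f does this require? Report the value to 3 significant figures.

mass ratio ≈ 1.56

v_e = Isp · g₀ = 322 × 9.8 = 3155.6 m/s.
From the ideal rocket equation, m₀/m_f = exp(Δv / v_e) = exp(1410 / 3155.6) = exp(0.4468) = 1.5633.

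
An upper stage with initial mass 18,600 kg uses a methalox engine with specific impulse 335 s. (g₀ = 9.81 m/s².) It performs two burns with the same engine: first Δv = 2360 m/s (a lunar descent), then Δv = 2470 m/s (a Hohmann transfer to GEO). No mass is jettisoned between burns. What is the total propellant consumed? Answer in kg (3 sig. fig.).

total propellant consumed ≈ 14300 kg

v_e = Isp · g₀ = 335 × 9.81 = 3286.4 m/s.
After the first burn: m = 18600 × exp(−2360/3286.4) = 18600 × 0.48767 = 9,070.66 kg.
After the second burn: m = 9,070.66 × exp(−2470/3286.4) = 9,070.66 × 0.47161 = 4,277.81 kg.
Total propellant = m₀ − m_final = 18600 − 4,277.81 = 14,322.19 kg.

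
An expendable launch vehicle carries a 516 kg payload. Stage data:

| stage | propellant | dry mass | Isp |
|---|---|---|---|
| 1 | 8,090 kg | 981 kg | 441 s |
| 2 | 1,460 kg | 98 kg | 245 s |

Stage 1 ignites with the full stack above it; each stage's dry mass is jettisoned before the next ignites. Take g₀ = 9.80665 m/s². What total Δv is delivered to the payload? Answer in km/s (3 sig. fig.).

Ignition mass of stage 1 = 8,090+981 + 1,460+98 + 516 = 11,145 kg.
Stage 1: m₀ = 11,145 kg, m_f = 11,145 − 8,090 = 3,055 kg; Δv = 441×9.80665×ln(3.648) = 4324.7×1.2942 ≈ 5597 m/s.
Stage 2: m₀ = 2,074 kg, m_f = 2,074 − 1,460 = 614 kg; Δv = 245×9.80665×ln(3.378) = 2402.6×1.2172 ≈ 2925 m/s.
Total Δv = 5597 + 2925 = 8522 m/s.

Δv ≈ 8.52 km/s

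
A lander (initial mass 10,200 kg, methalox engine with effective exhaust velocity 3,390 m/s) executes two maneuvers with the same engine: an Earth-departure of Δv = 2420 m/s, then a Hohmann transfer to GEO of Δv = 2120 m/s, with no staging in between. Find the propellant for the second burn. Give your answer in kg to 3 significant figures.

propellant for the second burn ≈ 2320 kg

After the first burn: m = 10200 × exp(−2420/3390.0) = 10200 × 0.48975 = 4,995.45 kg.
After the second burn: m = 4,995.45 × exp(−2120/3390.0) = 4,995.45 × 0.53506 = 2,672.87 kg.
Second-burn propellant = 4,995.45 − 2,672.87 = 2,322.58 kg.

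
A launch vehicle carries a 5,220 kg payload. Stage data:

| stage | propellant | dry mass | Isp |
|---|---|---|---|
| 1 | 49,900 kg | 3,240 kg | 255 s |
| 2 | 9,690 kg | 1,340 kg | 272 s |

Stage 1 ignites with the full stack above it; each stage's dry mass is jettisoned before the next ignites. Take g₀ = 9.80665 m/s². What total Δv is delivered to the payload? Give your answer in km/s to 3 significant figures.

Ignition mass of stage 1 = 49,900+3,240 + 9,690+1,340 + 5,220 = 69,390 kg.
Stage 1: m₀ = 69,390 kg, m_f = 69,390 − 49,900 = 19,490 kg; Δv = 255×9.80665×ln(3.56) = 2500.7×1.2698 ≈ 3175 m/s.
Stage 2: m₀ = 16,250 kg, m_f = 16,250 − 9,690 = 6,560 kg; Δv = 272×9.80665×ln(2.477) = 2667.4×0.9071 ≈ 2420 m/s.
Total Δv = 3175 + 2420 = 5595 m/s.

Δv ≈ 5.60 km/s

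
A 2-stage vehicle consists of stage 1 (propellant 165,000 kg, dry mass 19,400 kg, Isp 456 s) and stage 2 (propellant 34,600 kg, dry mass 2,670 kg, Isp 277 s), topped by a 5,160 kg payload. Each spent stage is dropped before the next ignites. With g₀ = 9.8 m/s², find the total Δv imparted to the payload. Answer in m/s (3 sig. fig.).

Δv ≈ 10400 m/s

Ignition mass of stage 1 = 165,000+19,400 + 34,600+2,670 + 5,160 = 226,830 kg.
Stage 1: m₀ = 226,830 kg, m_f = 226,830 − 165,000 = 61,830 kg; Δv = 456×9.8×ln(3.669) = 4468.8×1.2998 ≈ 5809 m/s.
Stage 2: m₀ = 42,430 kg, m_f = 42,430 − 34,600 = 7,830 kg; Δv = 277×9.8×ln(5.419) = 2714.6×1.6899 ≈ 4587 m/s.
Total Δv = 5809 + 4587 = 10396 m/s.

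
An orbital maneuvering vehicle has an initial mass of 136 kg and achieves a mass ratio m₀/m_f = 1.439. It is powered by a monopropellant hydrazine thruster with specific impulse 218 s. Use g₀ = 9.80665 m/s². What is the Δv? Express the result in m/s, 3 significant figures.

v_e = Isp · g₀ = 218 × 9.80665 = 2137.8 m/s.
Δv = v_e · ln(1.439) = 2137.8 × 0.3639 ≈ 778.1 m/s.

Δv ≈ 778 m/s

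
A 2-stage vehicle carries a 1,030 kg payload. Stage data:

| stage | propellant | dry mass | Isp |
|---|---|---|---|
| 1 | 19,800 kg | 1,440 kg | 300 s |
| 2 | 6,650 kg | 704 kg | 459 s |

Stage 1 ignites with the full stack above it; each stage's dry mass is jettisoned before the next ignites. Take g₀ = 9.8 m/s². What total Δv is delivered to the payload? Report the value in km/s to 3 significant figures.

Δv ≈ 10.3 km/s

Ignition mass of stage 1 = 19,800+1,440 + 6,650+704 + 1,030 = 29,624 kg.
Stage 1: m₀ = 29,624 kg, m_f = 29,624 − 19,800 = 9,824 kg; Δv = 300×9.8×ln(3.015) = 2940.0×1.1038 ≈ 3245 m/s.
Stage 2: m₀ = 8,384 kg, m_f = 8,384 − 6,650 = 1,734 kg; Δv = 459×9.8×ln(4.835) = 4498.2×1.5759 ≈ 7089 m/s.
Total Δv = 3245 + 7089 = 10334 m/s.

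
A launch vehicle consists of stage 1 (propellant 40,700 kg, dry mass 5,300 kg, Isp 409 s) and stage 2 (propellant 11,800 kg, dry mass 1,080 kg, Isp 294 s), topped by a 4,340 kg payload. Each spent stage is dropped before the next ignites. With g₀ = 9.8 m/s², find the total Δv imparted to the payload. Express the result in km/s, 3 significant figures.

Ignition mass of stage 1 = 40,700+5,300 + 11,800+1,080 + 4,340 = 63,220 kg.
Stage 1: m₀ = 63,220 kg, m_f = 63,220 − 40,700 = 22,520 kg; Δv = 409×9.8×ln(2.807) = 4008.2×1.0322 ≈ 4137 m/s.
Stage 2: m₀ = 17,220 kg, m_f = 17,220 − 11,800 = 5,420 kg; Δv = 294×9.8×ln(3.177) = 2881.2×1.1560 ≈ 3331 m/s.
Total Δv = 4137 + 3331 = 7468 m/s.

Δv ≈ 7.47 km/s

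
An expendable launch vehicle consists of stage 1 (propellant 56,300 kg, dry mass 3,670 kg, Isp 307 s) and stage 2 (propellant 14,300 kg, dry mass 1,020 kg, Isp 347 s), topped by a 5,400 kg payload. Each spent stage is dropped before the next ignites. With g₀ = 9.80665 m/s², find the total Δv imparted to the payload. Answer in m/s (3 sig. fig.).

Ignition mass of stage 1 = 56,300+3,670 + 14,300+1,020 + 5,400 = 80,690 kg.
Stage 1: m₀ = 80,690 kg, m_f = 80,690 − 56,300 = 24,390 kg; Δv = 307×9.80665×ln(3.308) = 3010.6×1.1964 ≈ 3602 m/s.
Stage 2: m₀ = 20,720 kg, m_f = 20,720 − 14,300 = 6,420 kg; Δv = 347×9.80665×ln(3.227) = 3402.9×1.1717 ≈ 3987 m/s.
Total Δv = 3602 + 3987 = 7589 m/s.

Δv ≈ 7590 m/s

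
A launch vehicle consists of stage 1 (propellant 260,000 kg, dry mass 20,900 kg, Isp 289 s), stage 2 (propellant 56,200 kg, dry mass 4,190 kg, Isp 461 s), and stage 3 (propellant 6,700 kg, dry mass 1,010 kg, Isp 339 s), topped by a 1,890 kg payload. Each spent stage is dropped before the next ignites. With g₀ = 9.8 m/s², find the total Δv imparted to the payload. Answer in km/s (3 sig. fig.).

Ignition mass of stage 1 = 260,000+20,900 + 56,200+4,190 + 6,700+1,010 + 1,890 = 350,890 kg.
Stage 1: m₀ = 350,890 kg, m_f = 350,890 − 260,000 = 90,890 kg; Δv = 289×9.8×ln(3.861) = 2832.2×1.3508 ≈ 3826 m/s.
Stage 2: m₀ = 69,990 kg, m_f = 69,990 − 56,200 = 13,790 kg; Δv = 461×9.8×ln(5.075) = 4517.8×1.6244 ≈ 7339 m/s.
Stage 3: m₀ = 9,600 kg, m_f = 9,600 − 6,700 = 2,900 kg; Δv = 339×9.8×ln(3.31) = 3322.2×1.1971 ≈ 3977 m/s.
Total Δv = 3826 + 7339 + 3977 = 15142 m/s.

Δv ≈ 15.1 km/s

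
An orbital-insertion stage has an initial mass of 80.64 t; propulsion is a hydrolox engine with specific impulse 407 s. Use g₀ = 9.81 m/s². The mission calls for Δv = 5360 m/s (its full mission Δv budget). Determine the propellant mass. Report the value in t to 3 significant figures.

v_e = Isp · g₀ = 407 × 9.81 = 3992.7 m/s.
m₀/m_f = exp(Δv / v_e) = exp(5360 / 3992.7) = exp(1.3425) = 3.8285.
m_f = 80.64 / 3.8285 = 21.0631 t, so propellant = m₀ − m_f = 80.64 − 21.0631 = 59.5769 t.

propellant mass ≈ 59.6 t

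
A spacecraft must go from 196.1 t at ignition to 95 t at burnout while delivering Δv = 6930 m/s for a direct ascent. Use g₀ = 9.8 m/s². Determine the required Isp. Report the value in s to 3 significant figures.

Isp ≈ 976 s

ln(m₀/m_f) = ln(196100/95000) = ln(2.064) = 0.7247.
v_e = Δv / ln(m₀/m_f) = 6930 / 0.7247 = 9561.9 m/s.
Isp = v_e / g₀ = 9561.9 / 9.8 = 975.7 s.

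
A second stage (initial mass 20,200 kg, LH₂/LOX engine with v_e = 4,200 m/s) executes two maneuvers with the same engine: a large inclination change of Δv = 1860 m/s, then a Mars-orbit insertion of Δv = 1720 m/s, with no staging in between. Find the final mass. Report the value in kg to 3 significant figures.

After the first burn: m = 20200 × exp(−1860/4200.0) = 20200 × 0.64220 = 12,972.4 kg.
After the second burn: m = 12,972.4 × exp(−1720/4200.0) = 12,972.4 × 0.66397 = 8,613.28 kg.

final mass ≈ 8610 kg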